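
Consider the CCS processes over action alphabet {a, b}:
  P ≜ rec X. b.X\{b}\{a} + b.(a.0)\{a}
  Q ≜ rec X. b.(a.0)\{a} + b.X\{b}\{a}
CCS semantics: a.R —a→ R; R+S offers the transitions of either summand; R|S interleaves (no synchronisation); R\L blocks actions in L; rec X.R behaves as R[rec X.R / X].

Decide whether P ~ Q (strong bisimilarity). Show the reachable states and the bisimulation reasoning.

YES

Reachable graph of P (3 states):
  p0 = rec X. b.X\{b}\{a} + b.(a.0)\{a} → ··b··> p1, ··b··> p2
  p1 = (a.0)\{a} → ∅
  p2 = (rec X. b.X\{b}\{a} + b.(a.0)\{a})\{b}\{a} → ∅
Reachable graph of Q (3 states):
  q0 = rec X. b.(a.0)\{a} + b.X\{b}\{a} → ··b··> q1, ··b··> q2
  q1 = (a.0)\{a} → ∅
  q2 = (rec X. b.(a.0)\{a} + b.X\{b}\{a})\{b}\{a} → ∅
Coarsest stable partition (strong bisimilarity classes):
  B0 = {p0, q0}
  B1 = {p1, p2, q1, q2}
p0 ∈ B0, q0 ∈ B0 → same block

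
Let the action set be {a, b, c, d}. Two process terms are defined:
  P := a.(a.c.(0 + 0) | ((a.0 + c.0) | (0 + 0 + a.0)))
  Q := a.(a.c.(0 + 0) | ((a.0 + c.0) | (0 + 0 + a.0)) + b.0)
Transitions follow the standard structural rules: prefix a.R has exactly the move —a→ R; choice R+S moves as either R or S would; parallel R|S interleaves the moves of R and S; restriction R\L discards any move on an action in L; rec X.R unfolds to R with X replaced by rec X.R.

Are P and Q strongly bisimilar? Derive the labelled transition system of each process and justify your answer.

Reachable graph of P (13 states):
  u0 = a.(a.c.(0 + 0) | ((a.0 + c.0) | (0 + 0 + a.0))) :: --a--▸ u1
  u1 = a.c.(0 + 0) | ((a.0 + c.0) | (0 + 0 + a.0)) :: --a--▸ u2, --a--▸ u3, --a--▸ u4, --c--▸ u3
  u2 = a.c.(0 + 0) | ((a.0 + c.0) | 0) :: --a--▸ u5, --a--▸ u6, --c--▸ u5
  u3 = a.c.(0 + 0) | (0 | (0 + 0 + a.0)) :: --a--▸ u5, --a--▸ u7
  u4 = c.(0 + 0) | ((a.0 + c.0) | (0 + 0 + a.0)) :: --a--▸ u6, --a--▸ u7, --c--▸ u7, --c--▸ u8
  u5 = a.c.(0 + 0) | (0 | 0) :: --a--▸ u9
  u6 = c.(0 + 0) | ((a.0 + c.0) | 0) :: --a--▸ u9, --c--▸ u10, --c--▸ u9
  u7 = c.(0 + 0) | (0 | (0 + 0 + a.0)) :: --a--▸ u9, --c--▸ u11
  u8 = (0 + 0) | ((a.0 + c.0) | (0 + 0 + a.0)) :: --a--▸ u10, --a--▸ u11, --c--▸ u11
  u9 = c.(0 + 0) | (0 | 0) :: --c--▸ u12
  u10 = (0 + 0) | ((a.0 + c.0) | 0) :: --a--▸ u12, --c--▸ u12
  u11 = (0 + 0) | (0 | (0 + 0 + a.0)) :: --a--▸ u12
  u12 = (0 + 0) | (0 | 0) :: ∅
Reachable graph of Q (14 states):
  v0 = a.(a.c.(0 + 0) | ((a.0 + c.0) | (0 + 0 + a.0)) + b.0) :: --a--▸ v1
  v1 = a.c.(0 + 0) | ((a.0 + c.0) | (0 + 0 + a.0)) + b.0 :: --a--▸ v2, --a--▸ v3, --a--▸ v4, --b--▸ v5, --c--▸ v3
  v2 = a.c.(0 + 0) | ((a.0 + c.0) | 0) :: --a--▸ v6, --a--▸ v7, --c--▸ v6
  v3 = a.c.(0 + 0) | (0 | (0 + 0 + a.0)) :: --a--▸ v6, --a--▸ v8
  v4 = c.(0 + 0) | ((a.0 + c.0) | (0 + 0 + a.0)) :: --a--▸ v7, --a--▸ v8, --c--▸ v8, --c--▸ v9
  v5 = 0 :: ∅
  v6 = a.c.(0 + 0) | (0 | 0) :: --a--▸ v10
  v7 = c.(0 + 0) | ((a.0 + c.0) | 0) :: --a--▸ v10, --c--▸ v10, --c--▸ v11
  v8 = c.(0 + 0) | (0 | (0 + 0 + a.0)) :: --a--▸ v10, --c--▸ v12
  v9 = (0 + 0) | ((a.0 + c.0) | (0 + 0 + a.0)) :: --a--▸ v11, --a--▸ v12, --c--▸ v12
  v10 = c.(0 + 0) | (0 | 0) :: --c--▸ v13
  v11 = (0 + 0) | ((a.0 + c.0) | 0) :: --a--▸ v13, --c--▸ v13
  v12 = (0 + 0) | (0 | (0 + 0 + a.0)) :: --a--▸ v13
  v13 = (0 + 0) | (0 | 0) :: ∅
Bisimilarity quotient blocks:
  B0 = {u0}
  B1 = {u1}
  B2 = {u3, v3}
  B3 = {u7, v8}
  B4 = {u11, v12}
  B5 = {u12, v13, v5}
  B6 = {u9, v10}
  B7 = {u5, v6}
  B8 = {u2, v2}
  B9 = {u6, v7}
  B10 = {u10, v11}
  B11 = {u4, v4}
  B12 = {u8, v9}
  B13 = {v0}
  B14 = {v1}
u0 ∈ B0, v0 ∈ B13 → different blocks

P ≁ Q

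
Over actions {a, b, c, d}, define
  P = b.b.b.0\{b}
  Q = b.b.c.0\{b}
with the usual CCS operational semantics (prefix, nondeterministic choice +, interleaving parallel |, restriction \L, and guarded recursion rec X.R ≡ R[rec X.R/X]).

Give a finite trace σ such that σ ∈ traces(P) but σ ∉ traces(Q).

bbb

Reachable graph of P (4 states):
  u0 = b.b.b.0\{b} has moves —b→ u1
  u1 = b.b.0\{b} has moves —b→ u2
  u2 = b.0\{b} has moves —b→ u3
  u3 = 0\{b} has moves ∅
Reachable graph of Q (4 states):
  v0 = b.b.c.0\{b} has moves —b→ v1
  v1 = b.c.0\{b} has moves —b→ v2
  v2 = c.0\{b} has moves —c→ v3
  v3 = 0\{b} has moves ∅
Executing bbb from P (initial set {u0}):
  after b @ step 1: {u1}
  after b @ step 2: {u2}
  after b @ step 3: {u3}
  — P admits the full trace.
Executing bbb from Q (initial set {v0}):
  after b @ step 1: {v1}
  after b @ step 2: {v2}
  after b @ step 3: no successor for Q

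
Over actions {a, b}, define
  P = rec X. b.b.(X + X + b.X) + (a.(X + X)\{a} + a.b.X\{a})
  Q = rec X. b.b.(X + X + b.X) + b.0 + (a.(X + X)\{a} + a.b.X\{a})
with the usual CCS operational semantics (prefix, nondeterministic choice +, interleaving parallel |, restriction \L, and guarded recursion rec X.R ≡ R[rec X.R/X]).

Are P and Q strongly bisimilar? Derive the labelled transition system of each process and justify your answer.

Reachable graph of P (8 states):
  p0 = rec X. b.b.(X + X + b.X) + (a.(X + X)\{a} + a.b.X\{a}) ⊢ -a-> p1, -a-> p2, -b-> p3
  p1 = ((rec X. b.b.(X + X + b.X) + (a.(X + X)\{a} + a.b.X\{a})) + (rec X. b.b.(X + X + b.X) + (a.(X + X)\{a} + a.b.X\{a})))\{a} ⊢ -b-> p4
  p2 = b.(rec X. b.b.(X + X + b.X) + (a.(X + X)\{a} + a.b.X\{a}))\{a} ⊢ -b-> p5
  p3 = b.((rec X. b.b.(X + X + b.X) + (a.(X + X)\{a} + a.b.X\{a})) + (rec X. b.b.(X + X + b.X) + (a.(X + X)\{a} + a.b.X\{a})) + b.(rec X. b.b.(X + X + b.X) + (a.(X + X)\{a} + a.b.X\{a}))) ⊢ -b-> p6
  p4 = (b.((rec X. b.b.(X + X + b.X) + (a.(X + X)\{a} + a.b.X\{a})) + (rec X. b.b.(X + X + b.X) + (a.(X + X)\{a} + a.b.X\{a})) + b.(rec X. b.b.(X + X + b.X) + (a.(X + X)\{a} + a.b.X\{a}))))\{a} ⊢ -b-> p7
  p5 = (rec X. b.b.(X + X + b.X) + (a.(X + X)\{a} + a.b.X\{a}))\{a} ⊢ -b-> p4
  p6 = (rec X. b.b.(X + X + b.X) + (a.(X + X)\{a} + a.b.X\{a})) + (rec X. b.b.(X + X + b.X) + (a.(X + X)\{a} + a.b.X\{a})) + b.(rec X. b.b.(X + X + b.X) + (a.(X + X)\{a} + a.b.X\{a})) ⊢ -a-> p1, -a-> p2, -b-> p0, -b-> p3
  p7 = ((rec X. b.b.(X + X + b.X) + (a.(X + X)\{a} + a.b.X\{a})) + (rec X. b.b.(X + X + b.X) + (a.(X + X)\{a} + a.b.X\{a})) + b.(rec X. b.b.(X + X + b.X) + (a.(X + X)\{a} + a.b.X\{a})))\{a} ⊢ -b-> p4, -b-> p5
Reachable graph of Q (10 states):
  q0 = rec X. b.b.(X + X + b.X) + b.0 + (a.(X + X)\{a} + a.b.X\{a}) ⊢ -a-> q1, -a-> q2, -b-> q3, -b-> q4
  q1 = ((rec X. b.b.(X + X + b.X) + b.0 + (a.(X + X)\{a} + a.b.X\{a})) + (rec X. b.b.(X + X + b.X) + b.0 + (a.(X + X)\{a} + a.b.X\{a})))\{a} ⊢ -b-> q5, -b-> q6
  q2 = b.(rec X. b.b.(X + X + b.X) + b.0 + (a.(X + X)\{a} + a.b.X\{a}))\{a} ⊢ -b-> q7
  q3 = 0 ⊢ ·
  q4 = b.((rec X. b.b.(X + X + b.X) + b.0 + (a.(X + X)\{a} + a.b.X\{a})) + (rec X. b.b.(X + X + b.X) + b.0 + (a.(X + X)\{a} + a.b.X\{a})) + b.(rec X. b.b.(X + X + b.X) + b.0 + (a.(X + X)\{a} + a.b.X\{a}))) ⊢ -b-> q8
  q5 = (b.((rec X. b.b.(X + X + b.X) + b.0 + (a.(X + X)\{a} + a.b.X\{a})) + (rec X. b.b.(X + X + b.X) + b.0 + (a.(X + X)\{a} + a.b.X\{a})) + b.(rec X. b.b.(X + X + b.X) + b.0 + (a.(X + X)\{a} + a.b.X\{a}))))\{a} ⊢ -b-> q9
  q6 = 0\{a} ⊢ ·
  q7 = (rec X. b.b.(X + X + b.X) + b.0 + (a.(X + X)\{a} + a.b.X\{a}))\{a} ⊢ -b-> q5, -b-> q6
  q8 = (rec X. b.b.(X + X + b.X) + b.0 + (a.(X + X)\{a} + a.b.X\{a})) + (rec X. b.b.(X + X + b.X) + b.0 + (a.(X + X)\{a} + a.b.X\{a})) + b.(rec X. b.b.(X + X + b.X) + b.0 + (a.(X + X)\{a} + a.b.X\{a})) ⊢ -a-> q1, -a-> q2, -b-> q0, -b-> q3, -b-> q4
  q9 = ((rec X. b.b.(X + X + b.X) + b.0 + (a.(X + X)\{a} + a.b.X\{a})) + (rec X. b.b.(X + X + b.X) + b.0 + (a.(X + X)\{a} + a.b.X\{a})) + b.(rec X. b.b.(X + X + b.X) + b.0 + (a.(X + X)\{a} + a.b.X\{a})))\{a} ⊢ -b-> q5, -b-> q6, -b-> q7
Partition-refinement fixed point:
  B0 = {p0}
  B1 = {p1, p2, p4, p5, p7}
  B2 = {p3}
  B3 = {p6}
  B4 = {q0}
  B5 = {q1, q7}
  B6 = {q3, q6}
  B7 = {q5}
  B8 = {q9}
  B9 = {q2}
  B10 = {q4}
  B11 = {q8}
p0 ∈ B0, q0 ∈ B4 → different blocks

not bisimilar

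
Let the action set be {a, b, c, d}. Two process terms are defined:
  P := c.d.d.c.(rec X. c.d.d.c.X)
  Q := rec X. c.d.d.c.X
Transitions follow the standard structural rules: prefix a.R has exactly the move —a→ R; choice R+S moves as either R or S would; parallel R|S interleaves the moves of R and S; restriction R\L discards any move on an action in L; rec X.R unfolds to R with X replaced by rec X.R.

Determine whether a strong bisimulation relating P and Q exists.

P's transition system — 5 states:
  m0 = c.d.d.c.(rec X. c.d.d.c.X) ⊢ -c-> m1
  m1 = d.d.c.(rec X. c.d.d.c.X) ⊢ -d-> m2
  m2 = d.c.(rec X. c.d.d.c.X) ⊢ -d-> m3
  m3 = c.(rec X. c.d.d.c.X) ⊢ -c-> m4
  m4 = rec X. c.d.d.c.X ⊢ -c-> m1
Q's transition system — 4 states:
  n0 = rec X. c.d.d.c.X ⊢ -c-> n1
  n1 = d.d.c.(rec X. c.d.d.c.X) ⊢ -d-> n2
  n2 = d.c.(rec X. c.d.d.c.X) ⊢ -d-> n3
  n3 = c.(rec X. c.d.d.c.X) ⊢ -c-> n0
Partition-refinement fixed point:
  B0 = {m0, m4, n0}
  B1 = {m1, n1}
  B2 = {m2, n2}
  B3 = {m3, n3}
m0 ∈ B0, n0 ∈ B0 → same block

bisimilar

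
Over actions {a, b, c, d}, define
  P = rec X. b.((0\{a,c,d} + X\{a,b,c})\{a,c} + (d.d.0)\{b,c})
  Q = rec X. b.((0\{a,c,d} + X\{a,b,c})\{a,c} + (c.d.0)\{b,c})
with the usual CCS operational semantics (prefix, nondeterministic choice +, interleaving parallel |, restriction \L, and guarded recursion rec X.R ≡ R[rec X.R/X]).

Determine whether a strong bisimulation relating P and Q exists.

P's transition system — 4 states:
  m0 = rec X. b.((0\{a,c,d} + X\{a,b,c})\{a,c} + (d.d.0)\{b,c}) has moves ··b··> m1
  m1 = (0\{a,c,d} + (rec X. b.((0\{a,c,d} + X\{a,b,c})\{a,c} + (d.d.0)\{b,c}))\{a,b,c})\{a,c} + (d.d.0)\{b,c} has moves ··d··> m2
  m2 = (d.0)\{b,c} has moves ··d··> m3
  m3 = 0\{b,c} has moves stopped
Q's transition system — 2 states:
  n0 = rec X. b.((0\{a,c,d} + X\{a,b,c})\{a,c} + (c.d.0)\{b,c}) has moves ··b··> n1
  n1 = (0\{a,c,d} + (rec X. b.((0\{a,c,d} + X\{a,b,c})\{a,c} + (c.d.0)\{b,c}))\{a,b,c})\{a,c} + (c.d.0)\{b,c} has moves stopped
Coarsest stable partition (strong bisimilarity classes):
  B0 = {m0}
  B1 = {m1}
  B2 = {m2}
  B3 = {m3, n1}
  B4 = {n0}
m0 ∈ B0, n0 ∈ B4 → different blocks

not bisimilar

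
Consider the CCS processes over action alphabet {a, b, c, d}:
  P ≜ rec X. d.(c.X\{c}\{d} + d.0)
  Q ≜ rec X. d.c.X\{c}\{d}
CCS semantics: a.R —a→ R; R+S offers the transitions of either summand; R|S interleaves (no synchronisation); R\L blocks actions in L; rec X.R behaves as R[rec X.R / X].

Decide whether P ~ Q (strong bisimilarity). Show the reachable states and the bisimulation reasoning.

P ≁ Q

P's transition system — 4 states:
  u0 = rec X. d.(c.X\{c}\{d} + d.0) :: ··d··> u1
  u1 = c.(rec X. d.(c.X\{c}\{d} + d.0))\{c}\{d} + d.0 :: ··c··> u2, ··d··> u3
  u2 = (rec X. d.(c.X\{c}\{d} + d.0))\{c}\{d} :: deadlocked
  u3 = 0 :: deadlocked
Q's transition system — 3 states:
  v0 = rec X. d.c.X\{c}\{d} :: ··d··> v1
  v1 = c.(rec X. d.c.X\{c}\{d})\{c}\{d} :: ··c··> v2
  v2 = (rec X. d.c.X\{c}\{d})\{c}\{d} :: deadlocked
Partition-refinement fixed point:
  B0 = {u0}
  B1 = {u1}
  B2 = {u2, u3, v2}
  B3 = {v0}
  B4 = {v1}
u0 ∈ B0, v0 ∈ B3 → different blocks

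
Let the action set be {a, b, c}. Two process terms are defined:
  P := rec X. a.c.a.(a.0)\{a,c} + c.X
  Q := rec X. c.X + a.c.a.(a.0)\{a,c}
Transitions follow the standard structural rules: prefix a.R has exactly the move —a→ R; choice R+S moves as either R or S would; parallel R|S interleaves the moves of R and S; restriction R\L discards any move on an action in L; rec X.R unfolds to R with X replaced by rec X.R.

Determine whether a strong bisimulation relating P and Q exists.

LTS(P): 4 reachable states
  p0 = rec X. a.c.a.(a.0)\{a,c} + c.X → ··a··> p1, ··c··> p0
  p1 = c.a.(a.0)\{a,c} → ··c··> p2
  p2 = a.(a.0)\{a,c} → ··a··> p3
  p3 = (a.0)\{a,c} → (no moves)
LTS(Q): 4 reachable states
  q0 = rec X. c.X + a.c.a.(a.0)\{a,c} → ··a··> q1, ··c··> q0
  q1 = c.a.(a.0)\{a,c} → ··c··> q2
  q2 = a.(a.0)\{a,c} → ··a··> q3
  q3 = (a.0)\{a,c} → (no moves)
Partition-refinement fixed point:
  B0 = {p0, q0}
  B1 = {p1, q1}
  B2 = {p2, q2}
  B3 = {p3, q3}
p0 ∈ B0, q0 ∈ B0 → same block

YES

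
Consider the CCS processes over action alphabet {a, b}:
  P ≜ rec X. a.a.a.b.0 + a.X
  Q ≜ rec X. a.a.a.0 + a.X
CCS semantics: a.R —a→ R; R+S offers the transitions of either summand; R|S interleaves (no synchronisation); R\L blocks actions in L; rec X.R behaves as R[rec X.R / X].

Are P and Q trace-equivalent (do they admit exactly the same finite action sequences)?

Reachable graph of P (5 states):
  p0 = rec X. a.a.a.b.0 + a.X :: --a--▸ p0, --a--▸ p1
  p1 = a.a.b.0 :: --a--▸ p2
  p2 = a.b.0 :: --a--▸ p3
  p3 = b.0 :: --b--▸ p4
  p4 = 0 :: stopped
Reachable graph of Q (4 states):
  q0 = rec X. a.a.a.0 + a.X :: --a--▸ q0, --a--▸ q1
  q1 = a.a.0 :: --a--▸ q2
  q2 = a.0 :: --a--▸ q3
  q3 = 0 :: stopped
Executing aaab from P (initial set {p0}):
  step 1 (a): {p0, p1}
  step 2 (a): {p0, p1, p2}
  step 3 (a): {p0, p1, p2, p3}
  step 4 (b): {p4}
  ✓ P
Executing aaab from Q (initial set {q0}):
  step 1 (a): {q0, q1}
  step 2 (a): {q0, q1, q2}
  step 3 (a): {q0, q1, q2, q3}
  step 4 (b): ∅ (Q stuck)

NO — witness ⟨aaab⟩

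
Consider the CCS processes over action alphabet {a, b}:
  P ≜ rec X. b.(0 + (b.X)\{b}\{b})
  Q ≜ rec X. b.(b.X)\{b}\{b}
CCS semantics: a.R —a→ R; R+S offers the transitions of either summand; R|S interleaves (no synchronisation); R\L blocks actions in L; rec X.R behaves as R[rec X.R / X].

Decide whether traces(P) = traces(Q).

P's transition system — 2 states:
  p0 = rec X. b.(0 + (b.X)\{b}\{b}) → —b→ p1
  p1 = 0 + (b.(rec X. b.(0 + (b.X)\{b}\{b})))\{b}\{b} → stopped
Q's transition system — 2 states:
  q0 = rec X. b.(b.X)\{b}\{b} → —b→ q1
  q1 = (b.(rec X. b.(b.X)\{b}\{b}))\{b}\{b} → stopped
Coarsest stable partition (strong bisimilarity classes):
  B0 = {p0, q0}
  B1 = {p1, q1}
p0 ∈ B0, q0 ∈ B0 → same block
Bisimilar ⇒ trace-equivalent.

YES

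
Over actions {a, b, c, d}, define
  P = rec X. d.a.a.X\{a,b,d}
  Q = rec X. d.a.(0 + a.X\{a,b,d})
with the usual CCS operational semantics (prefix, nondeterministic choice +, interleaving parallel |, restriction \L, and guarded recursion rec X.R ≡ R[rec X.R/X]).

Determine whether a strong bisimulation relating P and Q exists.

bisimilar

LTS(P): 4 reachable states
  m0 = rec X. d.a.a.X\{a,b,d} ⊢ =d=> m1
  m1 = a.a.(rec X. d.a.a.X\{a,b,d})\{a,b,d} ⊢ =a=> m2
  m2 = a.(rec X. d.a.a.X\{a,b,d})\{a,b,d} ⊢ =a=> m3
  m3 = (rec X. d.a.a.X\{a,b,d})\{a,b,d} ⊢ stopped
LTS(Q): 4 reachable states
  n0 = rec X. d.a.(0 + a.X\{a,b,d}) ⊢ =d=> n1
  n1 = a.(0 + a.(rec X. d.a.(0 + a.X\{a,b,d}))\{a,b,d}) ⊢ =a=> n2
  n2 = 0 + a.(rec X. d.a.(0 + a.X\{a,b,d}))\{a,b,d} ⊢ =a=> n3
  n3 = (rec X. d.a.(0 + a.X\{a,b,d}))\{a,b,d} ⊢ stopped
Partition-refinement fixed point:
  B0 = {m0, n0}
  B1 = {m1, n1}
  B2 = {m2, n2}
  B3 = {m3, n3}
m0 ∈ B0, n0 ∈ B0 → same block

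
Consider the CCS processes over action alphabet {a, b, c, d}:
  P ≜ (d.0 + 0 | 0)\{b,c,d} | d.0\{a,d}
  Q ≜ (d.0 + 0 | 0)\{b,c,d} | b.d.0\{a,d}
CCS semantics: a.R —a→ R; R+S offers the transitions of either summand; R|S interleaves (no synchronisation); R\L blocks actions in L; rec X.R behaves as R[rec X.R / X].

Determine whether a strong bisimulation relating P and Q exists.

NO

Reachable graph of P (2 states):
  p0 = (d.0 + 0 | 0)\{b,c,d} | d.0\{a,d} ⊢ ··d··> p1
  p1 = (d.0 + 0 | 0)\{b,c,d} | 0\{a,d} ⊢ (no moves)
Reachable graph of Q (3 states):
  q0 = (d.0 + 0 | 0)\{b,c,d} | b.d.0\{a,d} ⊢ ··b··> q1
  q1 = (d.0 + 0 | 0)\{b,c,d} | d.0\{a,d} ⊢ ··d··> q2
  q2 = (d.0 + 0 | 0)\{b,c,d} | 0\{a,d} ⊢ (no moves)
Coarsest stable partition (strong bisimilarity classes):
  B0 = {p0, q1}
  B1 = {p1, q2}
  B2 = {q0}
p0 ∈ B0, q0 ∈ B2 → different blocks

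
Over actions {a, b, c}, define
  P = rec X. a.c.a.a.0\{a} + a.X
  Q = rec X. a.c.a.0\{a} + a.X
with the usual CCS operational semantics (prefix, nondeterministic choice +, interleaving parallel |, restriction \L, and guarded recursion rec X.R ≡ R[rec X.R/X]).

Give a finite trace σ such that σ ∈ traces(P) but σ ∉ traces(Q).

acaa

P's transition system — 5 states:
  p0 = rec X. a.c.a.a.0\{a} + a.X | —a→ p0, —a→ p1
  p1 = c.a.a.0\{a} | —c→ p2
  p2 = a.a.0\{a} | —a→ p3
  p3 = a.0\{a} | —a→ p4
  p4 = 0\{a} | deadlocked
Q's transition system — 4 states:
  q0 = rec X. a.c.a.0\{a} + a.X | —a→ q0, —a→ q1
  q1 = c.a.0\{a} | —c→ q2
  q2 = a.0\{a} | —a→ q3
  q3 = 0\{a} | deadlocked
Executing acaa from P (initial set {p0}):
  after a @ step 1: {p0, p1}
  after c @ step 2: {p2}
  after a @ step 3: {p3}
  after a @ step 4: {p4}
  — P admits the full trace.
Executing acaa from Q (initial set {q0}):
  after a @ step 1: {q0, q1}
  after c @ step 2: {q2}
  after a @ step 3: {q3}
  after a @ step 4: ∅ (Q stuck)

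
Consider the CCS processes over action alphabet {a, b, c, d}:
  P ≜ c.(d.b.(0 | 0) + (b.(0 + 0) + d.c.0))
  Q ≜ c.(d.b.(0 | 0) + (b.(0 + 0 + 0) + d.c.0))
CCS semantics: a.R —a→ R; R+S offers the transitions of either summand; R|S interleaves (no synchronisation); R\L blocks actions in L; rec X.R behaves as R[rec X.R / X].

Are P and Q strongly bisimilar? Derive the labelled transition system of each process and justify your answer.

bisimilar

Reachable graph of P (7 states):
  p0 = c.(d.b.(0 | 0) + (b.(0 + 0) + d.c.0)) | --c--▸ p1
  p1 = d.b.(0 | 0) + (b.(0 + 0) + d.c.0) | --b--▸ p2, --d--▸ p3, --d--▸ p4
  p2 = 0 + 0 | stopped
  p3 = b.(0 | 0) | --b--▸ p5
  p4 = c.0 | --c--▸ p6
  p5 = 0 | 0 | stopped
  p6 = 0 | stopped
Reachable graph of Q (7 states):
  q0 = c.(d.b.(0 | 0) + (b.(0 + 0 + 0) + d.c.0)) | --c--▸ q1
  q1 = d.b.(0 | 0) + (b.(0 + 0 + 0) + d.c.0) | --b--▸ q2, --d--▸ q3, --d--▸ q4
  q2 = 0 + 0 + 0 | stopped
  q3 = b.(0 | 0) | --b--▸ q5
  q4 = c.0 | --c--▸ q6
  q5 = 0 | 0 | stopped
  q6 = 0 | stopped
Partition-refinement fixed point:
  B0 = {p0, q0}
  B1 = {p1, q1}
  B2 = {p4, q4}
  B3 = {p2, p5, p6, q2, q5, q6}
  B4 = {p3, q3}
p0 ∈ B0, q0 ∈ B0 → same block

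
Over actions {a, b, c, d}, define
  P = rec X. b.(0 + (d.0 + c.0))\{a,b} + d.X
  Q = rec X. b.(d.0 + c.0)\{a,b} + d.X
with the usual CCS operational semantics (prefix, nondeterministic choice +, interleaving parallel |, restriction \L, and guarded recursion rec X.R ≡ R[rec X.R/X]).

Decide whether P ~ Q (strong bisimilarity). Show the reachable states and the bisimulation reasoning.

P ~ Q

P's transition system — 3 states:
  p0 = rec X. b.(0 + (d.0 + c.0))\{a,b} + d.X :: --b--▸ p1, --d--▸ p0
  p1 = (0 + (d.0 + c.0))\{a,b} :: --c--▸ p2, --d--▸ p2
  p2 = 0\{a,b} :: ∅
Q's transition system — 3 states:
  q0 = rec X. b.(d.0 + c.0)\{a,b} + d.X :: --b--▸ q1, --d--▸ q0
  q1 = (d.0 + c.0)\{a,b} :: --c--▸ q2, --d--▸ q2
  q2 = 0\{a,b} :: ∅
Bisimilarity quotient blocks:
  B0 = {p0, q0}
  B1 = {p1, q1}
  B2 = {p2, q2}
p0 ∈ B0, q0 ∈ B0 → same block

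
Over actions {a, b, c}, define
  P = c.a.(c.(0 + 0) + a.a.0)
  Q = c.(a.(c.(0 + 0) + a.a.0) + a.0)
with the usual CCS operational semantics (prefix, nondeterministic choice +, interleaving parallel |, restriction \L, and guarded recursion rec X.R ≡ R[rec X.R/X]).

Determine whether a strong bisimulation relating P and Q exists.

not bisimilar

LTS(P): 6 reachable states
  p0 = c.a.(c.(0 + 0) + a.a.0) ⊢ --c--▸ p1
  p1 = a.(c.(0 + 0) + a.a.0) ⊢ --a--▸ p2
  p2 = c.(0 + 0) + a.a.0 ⊢ --a--▸ p3, --c--▸ p4
  p3 = a.0 ⊢ --a--▸ p5
  p4 = 0 + 0 ⊢ deadlocked
  p5 = 0 ⊢ deadlocked
LTS(Q): 6 reachable states
  q0 = c.(a.(c.(0 + 0) + a.a.0) + a.0) ⊢ --c--▸ q1
  q1 = a.(c.(0 + 0) + a.a.0) + a.0 ⊢ --a--▸ q2, --a--▸ q3
  q2 = 0 ⊢ deadlocked
  q3 = c.(0 + 0) + a.a.0 ⊢ --a--▸ q4, --c--▸ q5
  q4 = a.0 ⊢ --a--▸ q2
  q5 = 0 + 0 ⊢ deadlocked
Coarsest stable partition (strong bisimilarity classes):
  B0 = {p0}
  B1 = {p1}
  B2 = {p2, q3}
  B3 = {p4, p5, q2, q5}
  B4 = {p3, q4}
  B5 = {q0}
  B6 = {q1}
p0 ∈ B0, q0 ∈ B5 → different blocks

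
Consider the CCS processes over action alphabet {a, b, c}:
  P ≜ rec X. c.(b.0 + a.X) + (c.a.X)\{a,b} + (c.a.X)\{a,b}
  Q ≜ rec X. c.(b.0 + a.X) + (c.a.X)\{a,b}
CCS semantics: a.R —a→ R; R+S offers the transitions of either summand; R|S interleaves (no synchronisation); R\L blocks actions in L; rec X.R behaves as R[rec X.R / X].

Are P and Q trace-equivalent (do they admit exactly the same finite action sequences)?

P's transition system — 4 states:
  m0 = rec X. c.(b.0 + a.X) + (c.a.X)\{a,b} + (c.a.X)\{a,b} :: =c=> m1, =c=> m2
  m1 = (a.(rec X. c.(b.0 + a.X) + (c.a.X)\{a,b} + (c.a.X)\{a,b}))\{a,b} :: ·
  m2 = b.0 + a.(rec X. c.(b.0 + a.X) + (c.a.X)\{a,b} + (c.a.X)\{a,b}) :: =a=> m0, =b=> m3
  m3 = 0 :: ·
Q's transition system — 4 states:
  n0 = rec X. c.(b.0 + a.X) + (c.a.X)\{a,b} :: =c=> n1, =c=> n2
  n1 = (a.(rec X. c.(b.0 + a.X) + (c.a.X)\{a,b}))\{a,b} :: ·
  n2 = b.0 + a.(rec X. c.(b.0 + a.X) + (c.a.X)\{a,b}) :: =a=> n0, =b=> n3
  n3 = 0 :: ·
Bisimilarity quotient blocks:
  B0 = {m0, n0}
  B1 = {m2, n2}
  B2 = {m1, m3, n1, n3}
m0 ∈ B0, n0 ∈ B0 → same block
Bisimilar ⇒ trace-equivalent.

trace-equivalent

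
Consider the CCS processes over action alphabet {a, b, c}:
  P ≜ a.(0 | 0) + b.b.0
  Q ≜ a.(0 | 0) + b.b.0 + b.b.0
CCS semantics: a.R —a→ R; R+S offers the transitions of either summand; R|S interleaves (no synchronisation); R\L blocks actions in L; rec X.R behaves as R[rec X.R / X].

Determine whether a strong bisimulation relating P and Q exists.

Reachable graph of P (4 states):
  u0 = a.(0 | 0) + b.b.0 → --a--▸ u1, --b--▸ u2
  u1 = 0 | 0 → ∅
  u2 = b.0 → --b--▸ u3
  u3 = 0 → ∅
Reachable graph of Q (4 states):
  v0 = a.(0 | 0) + b.b.0 + b.b.0 → --a--▸ v1, --b--▸ v2
  v1 = 0 | 0 → ∅
  v2 = b.0 → --b--▸ v3
  v3 = 0 → ∅
Partition-refinement fixed point:
  B0 = {u0, v0}
  B1 = {u1, u3, v1, v3}
  B2 = {u2, v2}
u0 ∈ B0, v0 ∈ B0 → same block

bisimilar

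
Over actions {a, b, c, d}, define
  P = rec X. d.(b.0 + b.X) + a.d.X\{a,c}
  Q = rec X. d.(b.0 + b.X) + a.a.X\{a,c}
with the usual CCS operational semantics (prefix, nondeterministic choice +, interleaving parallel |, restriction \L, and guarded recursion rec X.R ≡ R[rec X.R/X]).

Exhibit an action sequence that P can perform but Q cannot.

ad

LTS(P): 7 reachable states
  p0 = rec X. d.(b.0 + b.X) + a.d.X\{a,c} has moves —a→ p1, —d→ p2
  p1 = d.(rec X. d.(b.0 + b.X) + a.d.X\{a,c})\{a,c} has moves —d→ p3
  p2 = b.0 + b.(rec X. d.(b.0 + b.X) + a.d.X\{a,c}) has moves —b→ p0, —b→ p4
  p3 = (rec X. d.(b.0 + b.X) + a.d.X\{a,c})\{a,c} has moves —d→ p5
  p4 = 0 has moves ∅
  p5 = (b.0 + b.(rec X. d.(b.0 + b.X) + a.d.X\{a,c}))\{a,c} has moves —b→ p3, —b→ p6
  p6 = 0\{a,c} has moves ∅
LTS(Q): 7 reachable states
  q0 = rec X. d.(b.0 + b.X) + a.a.X\{a,c} has moves —a→ q1, —d→ q2
  q1 = a.(rec X. d.(b.0 + b.X) + a.a.X\{a,c})\{a,c} has moves —a→ q3
  q2 = b.0 + b.(rec X. d.(b.0 + b.X) + a.a.X\{a,c}) has moves —b→ q0, —b→ q4
  q3 = (rec X. d.(b.0 + b.X) + a.a.X\{a,c})\{a,c} has moves —d→ q5
  q4 = 0 has moves ∅
  q5 = (b.0 + b.(rec X. d.(b.0 + b.X) + a.a.X\{a,c}))\{a,c} has moves —b→ q3, —b→ q6
  q6 = 0\{a,c} has moves ∅
Executing ad from P (initial set {p0}):
  [1] a ⇒ {p1}
  [2] d ⇒ {p3}
  — P admits the full trace.
Executing ad from Q (initial set {q0}):
  [1] a ⇒ {q1}
  [2] d ⇒ ∅ (Q stuck)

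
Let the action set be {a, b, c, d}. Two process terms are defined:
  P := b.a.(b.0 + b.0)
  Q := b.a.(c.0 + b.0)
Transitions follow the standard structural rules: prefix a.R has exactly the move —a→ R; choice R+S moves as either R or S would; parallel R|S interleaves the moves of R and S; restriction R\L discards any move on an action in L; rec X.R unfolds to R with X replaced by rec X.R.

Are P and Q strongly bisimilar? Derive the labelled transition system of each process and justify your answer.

P's transition system — 4 states:
  s0 = b.a.(b.0 + b.0) | —b→ s1
  s1 = a.(b.0 + b.0) | —a→ s2
  s2 = b.0 + b.0 | —b→ s3
  s3 = 0 | ·
Q's transition system — 4 states:
  t0 = b.a.(c.0 + b.0) | —b→ t1
  t1 = a.(c.0 + b.0) | —a→ t2
  t2 = c.0 + b.0 | —b→ t3, —c→ t3
  t3 = 0 | ·
Coarsest stable partition (strong bisimilarity classes):
  B0 = {s0}
  B1 = {s1}
  B2 = {s2}
  B3 = {s3, t3}
  B4 = {t0}
  B5 = {t1}
  B6 = {t2}
s0 ∈ B0, t0 ∈ B4 → different blocks

P ≁ Q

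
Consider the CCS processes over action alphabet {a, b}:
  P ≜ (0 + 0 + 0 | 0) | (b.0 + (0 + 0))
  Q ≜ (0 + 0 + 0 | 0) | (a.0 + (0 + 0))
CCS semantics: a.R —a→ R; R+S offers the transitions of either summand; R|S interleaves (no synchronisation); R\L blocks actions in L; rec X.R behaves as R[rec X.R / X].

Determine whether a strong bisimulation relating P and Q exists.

LTS(P): 2 reachable states
  m0 = (0 + 0 + 0 | 0) | (b.0 + (0 + 0)) ⊢ -b-> m1
  m1 = (0 + 0 + 0 | 0) | 0 ⊢ deadlocked
LTS(Q): 2 reachable states
  n0 = (0 + 0 + 0 | 0) | (a.0 + (0 + 0)) ⊢ -a-> n1
  n1 = (0 + 0 + 0 | 0) | 0 ⊢ deadlocked
Bisimilarity quotient blocks:
  B0 = {m0}
  B1 = {m1, n1}
  B2 = {n0}
m0 ∈ B0, n0 ∈ B2 → different blocks

NO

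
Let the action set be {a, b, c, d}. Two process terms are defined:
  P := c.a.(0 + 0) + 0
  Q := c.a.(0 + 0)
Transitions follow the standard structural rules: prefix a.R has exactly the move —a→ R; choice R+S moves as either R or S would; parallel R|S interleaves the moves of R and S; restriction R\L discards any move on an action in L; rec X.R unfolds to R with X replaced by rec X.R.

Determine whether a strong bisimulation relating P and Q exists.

Reachable graph of P (3 states):
  m0 = c.a.(0 + 0) + 0 | —c→ m1
  m1 = a.(0 + 0) | —a→ m2
  m2 = 0 + 0 | (no moves)
Reachable graph of Q (3 states):
  n0 = c.a.(0 + 0) | —c→ n1
  n1 = a.(0 + 0) | —a→ n2
  n2 = 0 + 0 | (no moves)
Bisimilarity quotient blocks:
  B0 = {m0, n0}
  B1 = {m1, n1}
  B2 = {m2, n2}
m0 ∈ B0, n0 ∈ B0 → same block

YES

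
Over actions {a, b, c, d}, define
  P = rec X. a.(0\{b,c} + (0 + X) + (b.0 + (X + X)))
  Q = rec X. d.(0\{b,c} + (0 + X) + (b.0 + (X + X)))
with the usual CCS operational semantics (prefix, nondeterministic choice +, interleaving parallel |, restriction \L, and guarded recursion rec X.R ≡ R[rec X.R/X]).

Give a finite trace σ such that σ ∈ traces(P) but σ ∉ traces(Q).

P's transition system — 3 states:
  p0 = rec X. a.(0\{b,c} + (0 + X) + (b.0 + (X + X))) has moves --a--▸ p1
  p1 = 0\{b,c} + (0 + (rec X. a.(0\{b,c} + (0 + X) + (b.0 + (X + X))))) + (b.0 + ((rec X. a.(0\{b,c} + (0 + X) + (b.0 + (X + X)))) + (rec X. a.(0\{b,c} + (0 + X) + (b.0 + (X + X)))))) has moves --a--▸ p1, --b--▸ p2
  p2 = 0 has moves (no moves)
Q's transition system — 3 states:
  q0 = rec X. d.(0\{b,c} + (0 + X) + (b.0 + (X + X))) has moves --d--▸ q1
  q1 = 0\{b,c} + (0 + (rec X. d.(0\{b,c} + (0 + X) + (b.0 + (X + X))))) + (b.0 + ((rec X. d.(0\{b,c} + (0 + X) + (b.0 + (X + X)))) + (rec X. d.(0\{b,c} + (0 + X) + (b.0 + (X + X)))))) has moves --b--▸ q2, --d--▸ q1
  q2 = 0 has moves (no moves)
Run σ = ⟨a⟩ on P: start {p0}
  after a @ step 1: {p1}
  P completes σ.
Run σ = ⟨a⟩ on Q: start {q0}
  after a @ step 1: ∅ (Q stuck)

a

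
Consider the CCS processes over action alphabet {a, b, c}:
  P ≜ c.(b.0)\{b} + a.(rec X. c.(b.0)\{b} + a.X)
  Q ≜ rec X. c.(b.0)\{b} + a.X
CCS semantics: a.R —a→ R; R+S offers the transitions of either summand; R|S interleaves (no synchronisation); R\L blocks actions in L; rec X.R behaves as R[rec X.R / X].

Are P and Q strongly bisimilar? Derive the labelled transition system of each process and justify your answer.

P's transition system — 3 states:
  p0 = c.(b.0)\{b} + a.(rec X. c.(b.0)\{b} + a.X) → =a=> p1, =c=> p2
  p1 = rec X. c.(b.0)\{b} + a.X → =a=> p1, =c=> p2
  p2 = (b.0)\{b} → ∅
Q's transition system — 2 states:
  q0 = rec X. c.(b.0)\{b} + a.X → =a=> q0, =c=> q1
  q1 = (b.0)\{b} → ∅
Coarsest stable partition (strong bisimilarity classes):
  B0 = {p0, p1, q0}
  B1 = {p2, q1}
p0 ∈ B0, q0 ∈ B0 → same block

bisimilar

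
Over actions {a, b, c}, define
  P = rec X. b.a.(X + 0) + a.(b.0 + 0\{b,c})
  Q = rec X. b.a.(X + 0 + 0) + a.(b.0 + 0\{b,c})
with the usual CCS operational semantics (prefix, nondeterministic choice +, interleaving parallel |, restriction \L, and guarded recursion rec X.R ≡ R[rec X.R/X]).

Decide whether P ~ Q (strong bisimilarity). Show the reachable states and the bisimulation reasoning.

P ~ Q

P's transition system — 5 states:
  s0 = rec X. b.a.(X + 0) + a.(b.0 + 0\{b,c}) :: =a=> s1, =b=> s2
  s1 = b.0 + 0\{b,c} :: =b=> s3
  s2 = a.((rec X. b.a.(X + 0) + a.(b.0 + 0\{b,c})) + 0) :: =a=> s4
  s3 = 0 :: (no moves)
  s4 = (rec X. b.a.(X + 0) + a.(b.0 + 0\{b,c})) + 0 :: =a=> s1, =b=> s2
Q's transition system — 5 states:
  t0 = rec X. b.a.(X + 0 + 0) + a.(b.0 + 0\{b,c}) :: =a=> t1, =b=> t2
  t1 = b.0 + 0\{b,c} :: =b=> t3
  t2 = a.((rec X. b.a.(X + 0 + 0) + a.(b.0 + 0\{b,c})) + 0 + 0) :: =a=> t4
  t3 = 0 :: (no moves)
  t4 = (rec X. b.a.(X + 0 + 0) + a.(b.0 + 0\{b,c})) + 0 + 0 :: =a=> t1, =b=> t2
Bisimilarity quotient blocks:
  B0 = {s0, s4, t0, t4}
  B1 = {s2, t2}
  B2 = {s1, t1}
  B3 = {s3, t3}
s0 ∈ B0, t0 ∈ B0 → same block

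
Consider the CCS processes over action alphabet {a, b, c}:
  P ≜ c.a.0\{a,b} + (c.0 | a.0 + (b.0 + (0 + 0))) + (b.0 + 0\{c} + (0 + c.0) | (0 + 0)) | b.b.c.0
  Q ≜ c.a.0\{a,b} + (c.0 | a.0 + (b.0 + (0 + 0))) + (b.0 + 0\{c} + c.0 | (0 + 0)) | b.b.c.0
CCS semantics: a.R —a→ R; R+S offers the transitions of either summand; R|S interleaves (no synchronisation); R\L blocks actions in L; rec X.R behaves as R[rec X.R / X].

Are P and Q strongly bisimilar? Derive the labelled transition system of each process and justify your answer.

bisimilar

LTS(P): 17 reachable states
  p0 = c.a.0\{a,b} + (c.0 | a.0 + (b.0 + (0 + 0))) + (b.0 + 0\{c} + (0 + c.0) | (0 + 0)) | b.b.c.0 ⊢ --a--▸ p1, --b--▸ p2, --b--▸ p3, --b--▸ p4, --c--▸ p5, --c--▸ p6, --c--▸ p7
  p1 = c.0 | 0 ⊢ --c--▸ p8
  p2 = (b.0 + 0\{c} + (0 + c.0) | (0 + 0)) | b.c.0 ⊢ --b--▸ p10, --b--▸ p9, --c--▸ p11
  p3 = 0 ⊢ (no moves)
  p4 = 0 | b.b.c.0 ⊢ --b--▸ p10
  p5 = 0 | (0 + 0) | b.b.c.0 ⊢ --b--▸ p11
  p6 = 0 | a.0 ⊢ --a--▸ p8
  p7 = a.0\{a,b} ⊢ --a--▸ p12
  p8 = 0 | 0 ⊢ (no moves)
  p9 = (b.0 + 0\{c} + (0 + c.0) | (0 + 0)) | c.0 ⊢ --b--▸ p13, --c--▸ p14, --c--▸ p15
  p10 = 0 | b.c.0 ⊢ --b--▸ p13
  p11 = 0 | (0 + 0) | b.c.0 ⊢ --b--▸ p15
  p12 = 0\{a,b} ⊢ (no moves)
  p13 = 0 | c.0 ⊢ --c--▸ p8
  p14 = (b.0 + 0\{c} + (0 + c.0) | (0 + 0)) | 0 ⊢ --b--▸ p8, --c--▸ p16
  p15 = 0 | (0 + 0) | c.0 ⊢ --c--▸ p16
  p16 = 0 | (0 + 0) | 0 ⊢ (no moves)
LTS(Q): 17 reachable states
  q0 = c.a.0\{a,b} + (c.0 | a.0 + (b.0 + (0 + 0))) + (b.0 + 0\{c} + c.0 | (0 + 0)) | b.b.c.0 ⊢ --a--▸ q1, --b--▸ q2, --b--▸ q3, --b--▸ q4, --c--▸ q5, --c--▸ q6, --c--▸ q7
  q1 = c.0 | 0 ⊢ --c--▸ q8
  q2 = (b.0 + 0\{c} + c.0 | (0 + 0)) | b.c.0 ⊢ --b--▸ q10, --b--▸ q9, --c--▸ q11
  q3 = 0 ⊢ (no moves)
  q4 = 0 | b.b.c.0 ⊢ --b--▸ q10
  q5 = 0 | (0 + 0) | b.b.c.0 ⊢ --b--▸ q11
  q6 = 0 | a.0 ⊢ --a--▸ q8
  q7 = a.0\{a,b} ⊢ --a--▸ q12
  q8 = 0 | 0 ⊢ (no moves)
  q9 = (b.0 + 0\{c} + c.0 | (0 + 0)) | c.0 ⊢ --b--▸ q13, --c--▸ q14, --c--▸ q15
  q10 = 0 | b.c.0 ⊢ --b--▸ q13
  q11 = 0 | (0 + 0) | b.c.0 ⊢ --b--▸ q15
  q12 = 0\{a,b} ⊢ (no moves)
  q13 = 0 | c.0 ⊢ --c--▸ q8
  q14 = (b.0 + 0\{c} + c.0 | (0 + 0)) | 0 ⊢ --b--▸ q8, --c--▸ q16
  q15 = 0 | (0 + 0) | c.0 ⊢ --c--▸ q16
  q16 = 0 | (0 + 0) | 0 ⊢ (no moves)
Bisimilarity quotient blocks:
  B0 = {p0, q0}
  B1 = {p1, p13, p15, q1, q13, q15}
  B2 = {p12, p16, p3, p8, q12, q16, q3, q8}
  B3 = {p6, p7, q6, q7}
  B4 = {p4, p5, q4, q5}
  B5 = {p10, p11, q10, q11}
  B6 = {p2, q2}
  B7 = {p9, q9}
  B8 = {p14, q14}
p0 ∈ B0, q0 ∈ B0 → same block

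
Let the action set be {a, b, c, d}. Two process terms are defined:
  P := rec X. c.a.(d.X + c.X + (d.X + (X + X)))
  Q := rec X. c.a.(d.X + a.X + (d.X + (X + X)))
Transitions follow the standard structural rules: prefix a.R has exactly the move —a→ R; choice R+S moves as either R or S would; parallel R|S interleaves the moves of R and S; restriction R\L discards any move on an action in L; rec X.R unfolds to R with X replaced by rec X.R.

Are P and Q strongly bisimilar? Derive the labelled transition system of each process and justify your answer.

P ≁ Q

LTS(P): 3 reachable states
  s0 = rec X. c.a.(d.X + c.X + (d.X + (X + X))) | —c→ s1
  s1 = a.(d.(rec X. c.a.(d.X + c.X + (d.X + (X + X)))) + c.(rec X. c.a.(d.X + c.X + (d.X + (X + X)))) + (d.(rec X. c.a.(d.X + c.X + (d.X + (X + X)))) + ((rec X. c.a.(d.X + c.X + (d.X + (X + X)))) + (rec X. c.a.(d.X + c.X + (d.X + (X + X))))))) | —a→ s2
  s2 = d.(rec X. c.a.(d.X + c.X + (d.X + (X + X)))) + c.(rec X. c.a.(d.X + c.X + (d.X + (X + X)))) + (d.(rec X. c.a.(d.X + c.X + (d.X + (X + X)))) + ((rec X. c.a.(d.X + c.X + (d.X + (X + X)))) + (rec X. c.a.(d.X + c.X + (d.X + (X + X)))))) | —c→ s0, —c→ s1, —d→ s0
LTS(Q): 3 reachable states
  t0 = rec X. c.a.(d.X + a.X + (d.X + (X + X))) | —c→ t1
  t1 = a.(d.(rec X. c.a.(d.X + a.X + (d.X + (X + X)))) + a.(rec X. c.a.(d.X + a.X + (d.X + (X + X)))) + (d.(rec X. c.a.(d.X + a.X + (d.X + (X + X)))) + ((rec X. c.a.(d.X + a.X + (d.X + (X + X)))) + (rec X. c.a.(d.X + a.X + (d.X + (X + X))))))) | —a→ t2
  t2 = d.(rec X. c.a.(d.X + a.X + (d.X + (X + X)))) + a.(rec X. c.a.(d.X + a.X + (d.X + (X + X)))) + (d.(rec X. c.a.(d.X + a.X + (d.X + (X + X)))) + ((rec X. c.a.(d.X + a.X + (d.X + (X + X)))) + (rec X. c.a.(d.X + a.X + (d.X + (X + X)))))) | —a→ t0, —c→ t1, —d→ t0
Coarsest stable partition (strong bisimilarity classes):
  B0 = {s0}
  B1 = {s1}
  B2 = {s2}
  B3 = {t0}
  B4 = {t1}
  B5 = {t2}
s0 ∈ B0, t0 ∈ B3 → different blocks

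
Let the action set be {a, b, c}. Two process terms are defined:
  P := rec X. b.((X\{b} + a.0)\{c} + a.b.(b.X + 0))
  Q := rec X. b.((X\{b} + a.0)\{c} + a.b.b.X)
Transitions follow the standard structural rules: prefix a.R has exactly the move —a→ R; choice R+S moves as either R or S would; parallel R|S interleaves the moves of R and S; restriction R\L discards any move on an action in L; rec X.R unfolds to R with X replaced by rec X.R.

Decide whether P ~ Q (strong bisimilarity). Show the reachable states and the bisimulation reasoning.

LTS(P): 5 reachable states
  p0 = rec X. b.((X\{b} + a.0)\{c} + a.b.(b.X + 0)) has moves =b=> p1
  p1 = ((rec X. b.((X\{b} + a.0)\{c} + a.b.(b.X + 0)))\{b} + a.0)\{c} + a.b.(b.(rec X. b.((X\{b} + a.0)\{c} + a.b.(b.X + 0))) + 0) has moves =a=> p2, =a=> p3
  p2 = 0\{c} has moves ·
  p3 = b.(b.(rec X. b.((X\{b} + a.0)\{c} + a.b.(b.X + 0))) + 0) has moves =b=> p4
  p4 = b.(rec X. b.((X\{b} + a.0)\{c} + a.b.(b.X + 0))) + 0 has moves =b=> p0
LTS(Q): 5 reachable states
  q0 = rec X. b.((X\{b} + a.0)\{c} + a.b.b.X) has moves =b=> q1
  q1 = ((rec X. b.((X\{b} + a.0)\{c} + a.b.b.X))\{b} + a.0)\{c} + a.b.b.(rec X. b.((X\{b} + a.0)\{c} + a.b.b.X)) has moves =a=> q2, =a=> q3
  q2 = 0\{c} has moves ·
  q3 = b.b.(rec X. b.((X\{b} + a.0)\{c} + a.b.b.X)) has moves =b=> q4
  q4 = b.(rec X. b.((X\{b} + a.0)\{c} + a.b.b.X)) has moves =b=> q0
Partition-refinement fixed point:
  B0 = {p0, q0}
  B1 = {p1, q1}
  B2 = {p3, q3}
  B3 = {p4, q4}
  B4 = {p2, q2}
p0 ∈ B0, q0 ∈ B0 → same block

P ~ Q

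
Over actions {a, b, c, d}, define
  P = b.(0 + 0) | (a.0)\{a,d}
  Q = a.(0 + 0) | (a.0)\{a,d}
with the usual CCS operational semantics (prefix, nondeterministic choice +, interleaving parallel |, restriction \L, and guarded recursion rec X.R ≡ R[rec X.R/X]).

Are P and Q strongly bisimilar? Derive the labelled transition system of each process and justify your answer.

P ≁ Q

P's transition system — 2 states:
  m0 = b.(0 + 0) | (a.0)\{a,d} ⊢ =b=> m1
  m1 = (0 + 0) | (a.0)\{a,d} ⊢ ∅
Q's transition system — 2 states:
  n0 = a.(0 + 0) | (a.0)\{a,d} ⊢ =a=> n1
  n1 = (0 + 0) | (a.0)\{a,d} ⊢ ∅
Coarsest stable partition (strong bisimilarity classes):
  B0 = {m0}
  B1 = {m1, n1}
  B2 = {n0}
m0 ∈ B0, n0 ∈ B2 → different blocks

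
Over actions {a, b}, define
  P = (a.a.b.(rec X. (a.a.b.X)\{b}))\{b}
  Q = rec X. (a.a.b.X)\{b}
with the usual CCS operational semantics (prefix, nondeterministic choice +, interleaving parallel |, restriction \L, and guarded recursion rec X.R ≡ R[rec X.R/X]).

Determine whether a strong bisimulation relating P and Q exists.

P's transition system — 3 states:
  s0 = (a.a.b.(rec X. (a.a.b.X)\{b}))\{b} has moves =a=> s1
  s1 = (a.b.(rec X. (a.a.b.X)\{b}))\{b} has moves =a=> s2
  s2 = (b.(rec X. (a.a.b.X)\{b}))\{b} has moves stopped
Q's transition system — 3 states:
  t0 = rec X. (a.a.b.X)\{b} has moves =a=> t1
  t1 = (a.b.(rec X. (a.a.b.X)\{b}))\{b} has moves =a=> t2
  t2 = (b.(rec X. (a.a.b.X)\{b}))\{b} has moves stopped
Coarsest stable partition (strong bisimilarity classes):
  B0 = {s0, t0}
  B1 = {s1, t1}
  B2 = {s2, t2}
s0 ∈ B0, t0 ∈ B0 → same block

YES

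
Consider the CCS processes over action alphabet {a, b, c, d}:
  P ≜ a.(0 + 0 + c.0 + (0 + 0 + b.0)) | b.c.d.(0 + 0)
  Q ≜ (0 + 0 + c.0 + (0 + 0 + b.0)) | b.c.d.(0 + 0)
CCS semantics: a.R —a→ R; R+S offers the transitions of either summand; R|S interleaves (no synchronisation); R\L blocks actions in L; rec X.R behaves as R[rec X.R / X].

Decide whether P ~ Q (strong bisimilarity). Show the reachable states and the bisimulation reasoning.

not bisimilar

LTS(P): 12 reachable states
  s0 = a.(0 + 0 + c.0 + (0 + 0 + b.0)) | b.c.d.(0 + 0) :: =a=> s1, =b=> s2
  s1 = (0 + 0 + c.0 + (0 + 0 + b.0)) | b.c.d.(0 + 0) :: =b=> s3, =b=> s4, =c=> s4
  s2 = a.(0 + 0 + c.0 + (0 + 0 + b.0)) | c.d.(0 + 0) :: =a=> s3, =c=> s5
  s3 = (0 + 0 + c.0 + (0 + 0 + b.0)) | c.d.(0 + 0) :: =b=> s6, =c=> s6, =c=> s7
  s4 = 0 | b.c.d.(0 + 0) :: =b=> s6
  s5 = a.(0 + 0 + c.0 + (0 + 0 + b.0)) | d.(0 + 0) :: =a=> s7, =d=> s8
  s6 = 0 | c.d.(0 + 0) :: =c=> s9
  s7 = (0 + 0 + c.0 + (0 + 0 + b.0)) | d.(0 + 0) :: =b=> s9, =c=> s9, =d=> s10
  s8 = a.(0 + 0 + c.0 + (0 + 0 + b.0)) | (0 + 0) :: =a=> s10
  s9 = 0 | d.(0 + 0) :: =d=> s11
  s10 = (0 + 0 + c.0 + (0 + 0 + b.0)) | (0 + 0) :: =b=> s11, =c=> s11
  s11 = 0 | (0 + 0) :: (no moves)
LTS(Q): 8 reachable states
  t0 = (0 + 0 + c.0 + (0 + 0 + b.0)) | b.c.d.(0 + 0) :: =b=> t1, =b=> t2, =c=> t2
  t1 = (0 + 0 + c.0 + (0 + 0 + b.0)) | c.d.(0 + 0) :: =b=> t3, =c=> t3, =c=> t4
  t2 = 0 | b.c.d.(0 + 0) :: =b=> t3
  t3 = 0 | c.d.(0 + 0) :: =c=> t5
  t4 = (0 + 0 + c.0 + (0 + 0 + b.0)) | d.(0 + 0) :: =b=> t5, =c=> t5, =d=> t6
  t5 = 0 | d.(0 + 0) :: =d=> t7
  t6 = (0 + 0 + c.0 + (0 + 0 + b.0)) | (0 + 0) :: =b=> t7, =c=> t7
  t7 = 0 | (0 + 0) :: (no moves)
Partition-refinement fixed point:
  B0 = {s0}
  B1 = {s1, t0}
  B2 = {s4, t2}
  B3 = {s6, t3}
  B4 = {s9, t5}
  B5 = {s11, t7}
  B6 = {s3, t1}
  B7 = {s7, t4}
  B8 = {s10, t6}
  B9 = {s2}
  B10 = {s5}
  B11 = {s8}
s0 ∈ B0, t0 ∈ B1 → different blocks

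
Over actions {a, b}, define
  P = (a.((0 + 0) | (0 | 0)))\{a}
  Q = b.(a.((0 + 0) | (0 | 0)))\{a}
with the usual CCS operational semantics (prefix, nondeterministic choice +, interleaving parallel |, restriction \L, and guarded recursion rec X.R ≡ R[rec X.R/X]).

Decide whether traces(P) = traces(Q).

Reachable graph of P (1 states):
  p0 = (a.((0 + 0) | (0 | 0)))\{a} :: ∅
Reachable graph of Q (2 states):
  q0 = b.(a.((0 + 0) | (0 | 0)))\{a} :: ··b··> q1
  q1 = (a.((0 + 0) | (0 | 0)))\{a} :: ∅
Run σ = ⟨b⟩ on Q: start {q0}
  after b @ step 1: {q1}
  Q completes σ.
Run σ = ⟨b⟩ on P: start {p0}
  after b @ step 1: ∅ (P stuck)

traces(P) ≠ traces(Q) — witness ⟨b⟩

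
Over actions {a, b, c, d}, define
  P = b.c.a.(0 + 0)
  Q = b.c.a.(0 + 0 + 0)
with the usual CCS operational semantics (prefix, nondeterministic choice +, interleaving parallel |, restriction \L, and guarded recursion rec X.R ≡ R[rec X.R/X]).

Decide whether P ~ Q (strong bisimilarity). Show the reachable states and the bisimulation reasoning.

P's transition system — 4 states:
  s0 = b.c.a.(0 + 0) ⊢ ··b··> s1
  s1 = c.a.(0 + 0) ⊢ ··c··> s2
  s2 = a.(0 + 0) ⊢ ··a··> s3
  s3 = 0 + 0 ⊢ deadlocked
Q's transition system — 4 states:
  t0 = b.c.a.(0 + 0 + 0) ⊢ ··b··> t1
  t1 = c.a.(0 + 0 + 0) ⊢ ··c··> t2
  t2 = a.(0 + 0 + 0) ⊢ ··a··> t3
  t3 = 0 + 0 + 0 ⊢ deadlocked
Coarsest stable partition (strong bisimilarity classes):
  B0 = {s0, t0}
  B1 = {s1, t1}
  B2 = {s2, t2}
  B3 = {s3, t3}
s0 ∈ B0, t0 ∈ B0 → same block

YES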